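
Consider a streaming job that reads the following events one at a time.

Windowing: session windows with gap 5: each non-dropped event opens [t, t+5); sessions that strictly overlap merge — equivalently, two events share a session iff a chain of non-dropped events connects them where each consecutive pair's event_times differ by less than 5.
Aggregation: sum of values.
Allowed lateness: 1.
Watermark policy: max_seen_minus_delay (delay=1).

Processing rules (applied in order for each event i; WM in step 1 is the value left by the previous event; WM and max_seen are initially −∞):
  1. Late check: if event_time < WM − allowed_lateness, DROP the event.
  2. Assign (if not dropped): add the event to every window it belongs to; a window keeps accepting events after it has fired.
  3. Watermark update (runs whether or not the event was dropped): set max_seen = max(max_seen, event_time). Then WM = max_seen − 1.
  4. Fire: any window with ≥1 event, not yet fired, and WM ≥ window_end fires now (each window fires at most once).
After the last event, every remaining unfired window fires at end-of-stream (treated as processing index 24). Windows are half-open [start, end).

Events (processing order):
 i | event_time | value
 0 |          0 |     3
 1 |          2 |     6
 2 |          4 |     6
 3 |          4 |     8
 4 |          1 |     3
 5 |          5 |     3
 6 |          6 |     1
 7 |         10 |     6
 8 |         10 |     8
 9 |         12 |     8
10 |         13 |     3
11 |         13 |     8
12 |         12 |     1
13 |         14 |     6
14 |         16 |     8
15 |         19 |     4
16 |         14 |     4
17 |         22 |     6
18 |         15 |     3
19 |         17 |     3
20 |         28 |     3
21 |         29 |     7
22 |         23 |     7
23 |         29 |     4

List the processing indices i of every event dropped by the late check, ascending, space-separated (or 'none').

4 16 18 19 22

i=0 t=0 v=3: → [0,5); WM=-1
i=1 t=2 v=6: → [0,7); WM=1
i=2 t=4 v=6: → [0,9); WM=3
i=3 t=4 v=8: → [0,9); WM=3
i=4 t=1 v=3: DROP (t<3-1); WM=3
i=5 t=5 v=3: → [0,10); WM=4
i=6 t=6 v=1: → [0,11); WM=5
i=7 t=10 v=6: → [0,15); WM=9
i=8 t=10 v=8: → [0,15); WM=9
i=9 t=12 v=8: → [0,17); WM=11
i=10 t=13 v=3: → [0,18); WM=12
i=11 t=13 v=8: → [0,18); WM=12
i=12 t=12 v=1: → [0,18); WM=12
i=13 t=14 v=6: → [0,19); WM=13
i=14 t=16 v=8: → [0,21); WM=15
i=15 t=19 v=4: → [0,24); WM=18
i=16 t=14 v=4: DROP (t<18-1); WM=18
i=17 t=22 v=6: → [0,27); WM=21
i=18 t=15 v=3: DROP (t<21-1); WM=21
i=19 t=17 v=3: DROP (t<21-1); WM=21
i=20 t=28 v=3: → [28,33); WM=27
i=21 t=29 v=7: → [28,34); WM=28
i=22 t=23 v=7: DROP (t<28-1); WM=28
i=23 t=29 v=4: → [28,34); WM=28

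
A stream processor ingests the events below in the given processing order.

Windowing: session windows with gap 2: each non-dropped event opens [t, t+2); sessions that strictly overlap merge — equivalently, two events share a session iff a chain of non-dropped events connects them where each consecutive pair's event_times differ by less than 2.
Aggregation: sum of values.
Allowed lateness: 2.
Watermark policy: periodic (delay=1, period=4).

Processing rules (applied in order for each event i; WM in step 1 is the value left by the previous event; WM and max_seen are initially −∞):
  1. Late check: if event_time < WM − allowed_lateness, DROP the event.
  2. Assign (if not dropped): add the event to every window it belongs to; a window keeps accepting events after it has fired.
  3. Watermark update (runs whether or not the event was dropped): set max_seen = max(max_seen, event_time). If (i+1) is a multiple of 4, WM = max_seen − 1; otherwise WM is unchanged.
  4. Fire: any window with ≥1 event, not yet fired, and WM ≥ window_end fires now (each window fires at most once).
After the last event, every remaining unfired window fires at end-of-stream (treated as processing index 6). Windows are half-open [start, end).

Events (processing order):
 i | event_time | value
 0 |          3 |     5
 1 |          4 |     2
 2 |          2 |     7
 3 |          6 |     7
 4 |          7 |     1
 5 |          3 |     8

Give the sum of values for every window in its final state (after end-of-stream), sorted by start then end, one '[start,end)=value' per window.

i=0 t=3 v=5: → [3,5); WM=−∞
i=1 t=4 v=2: → [3,6); WM=−∞
i=2 t=2 v=7: → [2,6); WM=−∞
i=3 t=6 v=7: → [6,8); WM=5
i=4 t=7 v=1: → [6,9); WM=5
i=5 t=3 v=8: → [2,6); WM=5

[2,6)=22 [6,9)=8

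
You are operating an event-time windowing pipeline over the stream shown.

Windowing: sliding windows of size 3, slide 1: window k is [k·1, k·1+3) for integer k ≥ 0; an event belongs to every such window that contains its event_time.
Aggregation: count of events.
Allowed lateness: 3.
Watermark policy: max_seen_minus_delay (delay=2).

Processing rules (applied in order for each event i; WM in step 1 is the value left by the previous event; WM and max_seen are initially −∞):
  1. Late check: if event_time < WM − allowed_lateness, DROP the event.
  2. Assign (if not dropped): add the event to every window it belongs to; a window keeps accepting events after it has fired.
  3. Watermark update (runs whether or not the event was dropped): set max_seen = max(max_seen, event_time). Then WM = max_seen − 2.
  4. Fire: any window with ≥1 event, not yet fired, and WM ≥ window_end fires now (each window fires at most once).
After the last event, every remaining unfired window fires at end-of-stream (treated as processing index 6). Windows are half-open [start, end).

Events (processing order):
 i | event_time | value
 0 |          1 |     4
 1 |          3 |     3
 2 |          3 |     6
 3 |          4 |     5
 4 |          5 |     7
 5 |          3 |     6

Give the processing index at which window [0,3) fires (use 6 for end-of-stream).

4

i=0 t=1 v=4: → [1,4),[0,3); WM=-1
i=1 t=3 v=3: → [3,6),[2,5),[1,4); WM=1
i=2 t=3 v=6: → [3,6),[2,5),[1,4); WM=1
i=3 t=4 v=5: → [4,7),[3,6),[2,5); WM=2
i=4 t=5 v=7: → [5,8),[4,7),[3,6); WM=3; [0,3) fires=1
i=5 t=3 v=6: → [3,6),[2,5),[1,4); WM=3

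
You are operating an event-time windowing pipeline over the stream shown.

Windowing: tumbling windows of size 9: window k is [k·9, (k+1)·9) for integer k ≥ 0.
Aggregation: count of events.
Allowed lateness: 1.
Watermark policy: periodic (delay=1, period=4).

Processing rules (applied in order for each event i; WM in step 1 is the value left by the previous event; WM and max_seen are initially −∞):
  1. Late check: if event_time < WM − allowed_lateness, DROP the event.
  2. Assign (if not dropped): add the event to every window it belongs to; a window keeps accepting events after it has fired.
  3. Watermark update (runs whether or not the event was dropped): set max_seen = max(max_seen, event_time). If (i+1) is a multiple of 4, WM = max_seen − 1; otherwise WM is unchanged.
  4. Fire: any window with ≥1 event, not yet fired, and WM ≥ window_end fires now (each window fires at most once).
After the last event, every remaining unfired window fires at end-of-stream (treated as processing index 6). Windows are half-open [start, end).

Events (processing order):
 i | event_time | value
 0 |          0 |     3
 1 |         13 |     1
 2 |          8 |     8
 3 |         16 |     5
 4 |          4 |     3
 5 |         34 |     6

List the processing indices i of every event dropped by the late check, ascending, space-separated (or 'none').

i=0 t=0 v=3: → [0,9); WM=−∞
i=1 t=13 v=1: → [9,18); WM=−∞
i=2 t=8 v=8: → [0,9); WM=−∞
i=3 t=16 v=5: → [9,18); WM=15; [0,9) fires=2
i=4 t=4 v=3: DROP (t<15-1); WM=15
i=5 t=34 v=6: → [27,36); WM=15

4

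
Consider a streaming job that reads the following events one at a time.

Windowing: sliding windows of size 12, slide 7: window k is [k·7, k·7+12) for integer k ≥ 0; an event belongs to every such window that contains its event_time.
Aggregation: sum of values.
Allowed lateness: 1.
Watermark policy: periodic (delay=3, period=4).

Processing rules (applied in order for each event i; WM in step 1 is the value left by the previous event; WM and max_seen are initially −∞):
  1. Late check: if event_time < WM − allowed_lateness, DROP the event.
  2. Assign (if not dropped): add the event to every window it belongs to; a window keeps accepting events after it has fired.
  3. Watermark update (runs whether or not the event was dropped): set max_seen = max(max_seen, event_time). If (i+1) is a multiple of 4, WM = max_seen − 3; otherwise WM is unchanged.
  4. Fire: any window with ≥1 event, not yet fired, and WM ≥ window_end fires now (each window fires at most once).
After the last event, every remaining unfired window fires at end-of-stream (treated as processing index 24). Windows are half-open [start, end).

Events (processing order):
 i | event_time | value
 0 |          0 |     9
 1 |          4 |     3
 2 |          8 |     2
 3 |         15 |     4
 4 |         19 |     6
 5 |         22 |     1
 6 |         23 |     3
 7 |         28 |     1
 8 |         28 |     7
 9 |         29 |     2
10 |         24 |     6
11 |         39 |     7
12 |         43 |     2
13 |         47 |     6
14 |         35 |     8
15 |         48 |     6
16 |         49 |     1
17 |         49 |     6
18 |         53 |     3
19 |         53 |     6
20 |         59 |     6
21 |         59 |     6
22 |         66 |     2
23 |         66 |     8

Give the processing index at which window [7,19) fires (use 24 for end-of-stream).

7

i=0 t=0 v=9: → [0,12); WM=−∞
i=1 t=4 v=3: → [0,12); WM=−∞
i=2 t=8 v=2: → [7,19),[0,12); WM=−∞
i=3 t=15 v=4: → [14,26),[7,19); WM=12; [0,12) fires=14
i=4 t=19 v=6: → [14,26); WM=12
i=5 t=22 v=1: → [21,33),[14,26); WM=12
i=6 t=23 v=3: → [21,33),[14,26); WM=12
i=7 t=28 v=1: → [28,40),[21,33); WM=25; [7,19) fires=6
i=8 t=28 v=7: → [28,40),[21,33); WM=25
i=9 t=29 v=2: → [28,40),[21,33); WM=25
i=10 t=24 v=6: → [21,33),[14,26); WM=25
i=11 t=39 v=7: → [35,47),[28,40); WM=36; [14,26) fires=20 [21,33) fires=20
i=12 t=43 v=2: → [42,54),[35,47); WM=36
i=13 t=47 v=6: → [42,54); WM=36
i=14 t=35 v=8: → [35,47),[28,40); WM=36
i=15 t=48 v=6: → [42,54); WM=45; [28,40) fires=25
i=16 t=49 v=1: → [49,61),[42,54); WM=45
i=17 t=49 v=6: → [49,61),[42,54); WM=45
i=18 t=53 v=3: → [49,61),[42,54); WM=45
i=19 t=53 v=6: → [49,61),[42,54); WM=50; [35,47) fires=17
i=20 t=59 v=6: → [56,68),[49,61); WM=50
i=21 t=59 v=6: → [56,68),[49,61); WM=50
i=22 t=66 v=2: → [63,75),[56,68); WM=50
i=23 t=66 v=8: → [63,75),[56,68); WM=63; [42,54) fires=30 [49,61) fires=28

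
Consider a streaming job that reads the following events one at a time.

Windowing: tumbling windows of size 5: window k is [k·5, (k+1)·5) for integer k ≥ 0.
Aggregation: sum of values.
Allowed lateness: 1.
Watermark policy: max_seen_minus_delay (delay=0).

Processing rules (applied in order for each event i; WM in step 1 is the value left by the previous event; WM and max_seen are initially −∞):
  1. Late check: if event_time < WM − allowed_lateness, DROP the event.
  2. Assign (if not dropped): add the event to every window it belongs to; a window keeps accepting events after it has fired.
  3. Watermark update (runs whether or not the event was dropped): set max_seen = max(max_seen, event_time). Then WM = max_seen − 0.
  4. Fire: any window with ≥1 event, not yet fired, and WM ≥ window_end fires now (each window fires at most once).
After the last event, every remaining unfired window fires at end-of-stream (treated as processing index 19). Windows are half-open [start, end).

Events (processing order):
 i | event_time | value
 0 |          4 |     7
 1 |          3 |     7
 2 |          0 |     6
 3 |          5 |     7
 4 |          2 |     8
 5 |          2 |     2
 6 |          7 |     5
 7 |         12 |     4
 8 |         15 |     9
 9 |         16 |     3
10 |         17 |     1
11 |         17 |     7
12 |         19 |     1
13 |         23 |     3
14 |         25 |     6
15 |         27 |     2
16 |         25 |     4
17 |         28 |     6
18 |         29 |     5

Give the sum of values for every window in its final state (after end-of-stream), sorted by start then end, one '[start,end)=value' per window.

[0,5)=14 [5,10)=12 [10,15)=4 [15,20)=21 [20,25)=3 [25,30)=19

i=0 t=4 v=7: → [0,5); WM=4
i=1 t=3 v=7: → [0,5); WM=4
i=2 t=0 v=6: DROP (t<4-1); WM=4
i=3 t=5 v=7: → [5,10); WM=5; [0,5) fires=14
i=4 t=2 v=8: DROP (t<5-1); WM=5
i=5 t=2 v=2: DROP (t<5-1); WM=5
i=6 t=7 v=5: → [5,10); WM=7
i=7 t=12 v=4: → [10,15); WM=12; [5,10) fires=12
i=8 t=15 v=9: → [15,20); WM=15; [10,15) fires=4
i=9 t=16 v=3: → [15,20); WM=16
i=10 t=17 v=1: → [15,20); WM=17
i=11 t=17 v=7: → [15,20); WM=17
i=12 t=19 v=1: → [15,20); WM=19
i=13 t=23 v=3: → [20,25); WM=23; [15,20) fires=21
i=14 t=25 v=6: → [25,30); WM=25; [20,25) fires=3
i=15 t=27 v=2: → [25,30); WM=27
i=16 t=25 v=4: DROP (t<27-1); WM=27
i=17 t=28 v=6: → [25,30); WM=28
i=18 t=29 v=5: → [25,30); WM=29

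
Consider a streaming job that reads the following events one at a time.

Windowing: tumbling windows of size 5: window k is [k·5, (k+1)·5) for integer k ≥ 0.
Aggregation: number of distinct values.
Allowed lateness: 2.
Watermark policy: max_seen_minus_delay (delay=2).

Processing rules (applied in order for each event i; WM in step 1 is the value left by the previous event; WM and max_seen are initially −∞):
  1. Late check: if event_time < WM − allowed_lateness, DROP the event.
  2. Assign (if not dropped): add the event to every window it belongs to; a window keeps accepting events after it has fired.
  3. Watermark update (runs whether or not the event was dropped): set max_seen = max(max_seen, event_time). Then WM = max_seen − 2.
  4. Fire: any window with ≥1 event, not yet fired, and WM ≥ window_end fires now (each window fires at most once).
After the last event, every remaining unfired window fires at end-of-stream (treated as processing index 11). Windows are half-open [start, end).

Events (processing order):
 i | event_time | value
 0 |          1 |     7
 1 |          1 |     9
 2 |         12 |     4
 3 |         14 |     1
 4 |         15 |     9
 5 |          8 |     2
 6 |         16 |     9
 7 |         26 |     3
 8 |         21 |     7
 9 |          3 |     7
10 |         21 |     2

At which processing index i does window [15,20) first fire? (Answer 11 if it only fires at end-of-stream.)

i=0 t=1 v=7: → [0,5); WM=-1
i=1 t=1 v=9: → [0,5); WM=-1
i=2 t=12 v=4: → [10,15); WM=10; [0,5) fires=2
i=3 t=14 v=1: → [10,15); WM=12
i=4 t=15 v=9: → [15,20); WM=13
i=5 t=8 v=2: DROP (t<13-2); WM=13
i=6 t=16 v=9: → [15,20); WM=14
i=7 t=26 v=3: → [25,30); WM=24; [10,15) fires=2 [15,20) fires=1
i=8 t=21 v=7: DROP (t<24-2); WM=24
i=9 t=3 v=7: DROP (t<24-2); WM=24
i=10 t=21 v=2: DROP (t<24-2); WM=24

7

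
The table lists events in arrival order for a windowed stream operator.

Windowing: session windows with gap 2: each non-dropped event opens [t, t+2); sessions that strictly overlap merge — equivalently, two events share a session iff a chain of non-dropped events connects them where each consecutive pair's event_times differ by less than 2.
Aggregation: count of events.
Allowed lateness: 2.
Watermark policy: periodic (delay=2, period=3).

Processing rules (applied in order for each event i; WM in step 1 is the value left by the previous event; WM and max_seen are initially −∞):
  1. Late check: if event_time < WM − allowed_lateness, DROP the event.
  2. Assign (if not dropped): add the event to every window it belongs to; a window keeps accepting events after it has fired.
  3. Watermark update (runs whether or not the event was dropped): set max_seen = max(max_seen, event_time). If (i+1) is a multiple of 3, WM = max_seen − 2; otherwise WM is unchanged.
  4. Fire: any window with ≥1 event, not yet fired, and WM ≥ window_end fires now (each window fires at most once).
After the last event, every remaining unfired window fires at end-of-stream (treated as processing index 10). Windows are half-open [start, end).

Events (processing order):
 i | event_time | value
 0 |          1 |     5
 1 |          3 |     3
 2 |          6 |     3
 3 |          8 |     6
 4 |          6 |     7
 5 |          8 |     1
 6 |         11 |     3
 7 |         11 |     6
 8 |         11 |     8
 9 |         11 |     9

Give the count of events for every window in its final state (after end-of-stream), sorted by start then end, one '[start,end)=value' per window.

[1,3)=1 [3,5)=1 [6,8)=2 [8,10)=2 [11,13)=4

i=0 t=1 v=5: → [1,3); WM=−∞
i=1 t=3 v=3: → [3,5); WM=−∞
i=2 t=6 v=3: → [6,8); WM=4
i=3 t=8 v=6: → [8,10); WM=4
i=4 t=6 v=7: → [6,8); WM=4
i=5 t=8 v=1: → [8,10); WM=6
i=6 t=11 v=3: → [11,13); WM=6
i=7 t=11 v=6: → [11,13); WM=6
i=8 t=11 v=8: → [11,13); WM=9
i=9 t=11 v=9: → [11,13); WM=9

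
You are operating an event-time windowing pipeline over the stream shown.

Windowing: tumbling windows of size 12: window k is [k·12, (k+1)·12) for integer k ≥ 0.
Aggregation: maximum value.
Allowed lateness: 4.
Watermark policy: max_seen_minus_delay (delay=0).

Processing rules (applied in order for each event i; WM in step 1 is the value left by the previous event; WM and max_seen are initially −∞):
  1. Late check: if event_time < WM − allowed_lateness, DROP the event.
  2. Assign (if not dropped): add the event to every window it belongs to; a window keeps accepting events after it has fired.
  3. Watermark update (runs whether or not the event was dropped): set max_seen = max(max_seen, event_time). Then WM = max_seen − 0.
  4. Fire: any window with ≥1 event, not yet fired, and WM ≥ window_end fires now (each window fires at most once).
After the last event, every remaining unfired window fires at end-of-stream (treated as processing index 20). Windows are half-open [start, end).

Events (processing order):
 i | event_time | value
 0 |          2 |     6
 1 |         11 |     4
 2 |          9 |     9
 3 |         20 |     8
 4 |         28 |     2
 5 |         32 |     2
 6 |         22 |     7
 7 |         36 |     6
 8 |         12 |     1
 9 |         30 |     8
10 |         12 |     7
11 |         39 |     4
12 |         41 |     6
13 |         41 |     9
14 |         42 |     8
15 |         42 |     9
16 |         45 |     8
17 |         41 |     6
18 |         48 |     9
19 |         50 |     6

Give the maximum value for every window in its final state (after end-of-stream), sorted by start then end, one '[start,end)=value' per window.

[0,12)=9 [12,24)=8 [24,36)=2 [36,48)=9 [48,60)=9

i=0 t=2 v=6: → [0,12); WM=2
i=1 t=11 v=4: → [0,12); WM=11
i=2 t=9 v=9: → [0,12); WM=11
i=3 t=20 v=8: → [12,24); WM=20; [0,12) fires=9
i=4 t=28 v=2: → [24,36); WM=28; [12,24) fires=8
i=5 t=32 v=2: → [24,36); WM=32
i=6 t=22 v=7: DROP (t<32-4); WM=32
i=7 t=36 v=6: → [36,48); WM=36; [24,36) fires=2
i=8 t=12 v=1: DROP (t<36-4); WM=36
i=9 t=30 v=8: DROP (t<36-4); WM=36
i=10 t=12 v=7: DROP (t<36-4); WM=36
i=11 t=39 v=4: → [36,48); WM=39
i=12 t=41 v=6: → [36,48); WM=41
i=13 t=41 v=9: → [36,48); WM=41
i=14 t=42 v=8: → [36,48); WM=42
i=15 t=42 v=9: → [36,48); WM=42
i=16 t=45 v=8: → [36,48); WM=45
i=17 t=41 v=6: → [36,48); WM=45
i=18 t=48 v=9: → [48,60); WM=48; [36,48) fires=9
i=19 t=50 v=6: → [48,60); WM=50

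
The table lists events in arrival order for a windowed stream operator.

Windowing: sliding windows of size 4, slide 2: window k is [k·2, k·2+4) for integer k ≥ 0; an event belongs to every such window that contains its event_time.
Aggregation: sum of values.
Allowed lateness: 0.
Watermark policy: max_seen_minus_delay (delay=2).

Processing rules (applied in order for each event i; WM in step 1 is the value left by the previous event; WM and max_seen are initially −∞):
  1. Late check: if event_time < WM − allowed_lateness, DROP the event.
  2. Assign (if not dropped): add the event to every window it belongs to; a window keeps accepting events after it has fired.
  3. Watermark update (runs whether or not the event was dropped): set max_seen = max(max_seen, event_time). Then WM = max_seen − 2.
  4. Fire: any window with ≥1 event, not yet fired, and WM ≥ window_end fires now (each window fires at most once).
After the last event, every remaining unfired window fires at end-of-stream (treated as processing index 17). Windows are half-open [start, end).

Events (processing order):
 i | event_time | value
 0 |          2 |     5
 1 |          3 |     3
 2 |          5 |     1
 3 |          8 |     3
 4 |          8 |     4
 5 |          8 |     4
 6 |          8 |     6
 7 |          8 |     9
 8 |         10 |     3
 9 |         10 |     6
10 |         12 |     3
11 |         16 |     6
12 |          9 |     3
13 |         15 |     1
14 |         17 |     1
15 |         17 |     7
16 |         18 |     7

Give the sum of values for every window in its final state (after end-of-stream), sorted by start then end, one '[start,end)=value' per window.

i=0 t=2 v=5: → [2,6),[0,4); WM=0
i=1 t=3 v=3: → [2,6),[0,4); WM=1
i=2 t=5 v=1: → [4,8),[2,6); WM=3
i=3 t=8 v=3: → [8,12),[6,10); WM=6; [0,4) fires=8 [2,6) fires=9
i=4 t=8 v=4: → [8,12),[6,10); WM=6
i=5 t=8 v=4: → [8,12),[6,10); WM=6
i=6 t=8 v=6: → [8,12),[6,10); WM=6
i=7 t=8 v=9: → [8,12),[6,10); WM=6
i=8 t=10 v=3: → [10,14),[8,12); WM=8; [4,8) fires=1
i=9 t=10 v=6: → [10,14),[8,12); WM=8
i=10 t=12 v=3: → [12,16),[10,14); WM=10; [6,10) fires=26
i=11 t=16 v=6: → [16,20),[14,18); WM=14; [8,12) fires=35 [10,14) fires=12
i=12 t=9 v=3: DROP (t<14-0); WM=14
i=13 t=15 v=1: → [14,18),[12,16); WM=14
i=14 t=17 v=1: → [16,20),[14,18); WM=15
i=15 t=17 v=7: → [16,20),[14,18); WM=15
i=16 t=18 v=7: → [18,22),[16,20); WM=16; [12,16) fires=4

[0,4)=8 [2,6)=9 [4,8)=1 [6,10)=26 [8,12)=35 [10,14)=12 [12,16)=4 [14,18)=15 [16,20)=21 [18,22)=7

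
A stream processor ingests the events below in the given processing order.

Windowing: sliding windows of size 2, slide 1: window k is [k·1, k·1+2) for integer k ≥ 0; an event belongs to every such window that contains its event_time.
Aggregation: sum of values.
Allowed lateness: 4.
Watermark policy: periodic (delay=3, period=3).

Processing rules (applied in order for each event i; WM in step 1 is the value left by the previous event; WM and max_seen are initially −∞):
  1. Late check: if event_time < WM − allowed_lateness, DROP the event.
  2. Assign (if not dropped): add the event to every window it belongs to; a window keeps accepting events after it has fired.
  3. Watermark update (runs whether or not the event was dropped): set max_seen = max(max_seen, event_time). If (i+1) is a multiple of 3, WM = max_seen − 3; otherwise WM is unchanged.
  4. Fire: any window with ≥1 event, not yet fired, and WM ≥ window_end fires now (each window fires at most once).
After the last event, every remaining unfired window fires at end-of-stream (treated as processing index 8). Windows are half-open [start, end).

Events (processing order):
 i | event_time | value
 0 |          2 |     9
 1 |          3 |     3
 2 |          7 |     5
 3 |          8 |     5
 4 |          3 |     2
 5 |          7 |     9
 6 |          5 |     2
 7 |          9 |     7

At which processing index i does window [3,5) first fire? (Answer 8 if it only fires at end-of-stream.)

i=0 t=2 v=9: → [2,4),[1,3); WM=−∞
i=1 t=3 v=3: → [3,5),[2,4); WM=−∞
i=2 t=7 v=5: → [7,9),[6,8); WM=4; [1,3) fires=9 [2,4) fires=12
i=3 t=8 v=5: → [8,10),[7,9); WM=4
i=4 t=3 v=2: → [3,5),[2,4); WM=4
i=5 t=7 v=9: → [7,9),[6,8); WM=5; [3,5) fires=5
i=6 t=5 v=2: → [5,7),[4,6); WM=5
i=7 t=9 v=7: → [9,11),[8,10); WM=5

5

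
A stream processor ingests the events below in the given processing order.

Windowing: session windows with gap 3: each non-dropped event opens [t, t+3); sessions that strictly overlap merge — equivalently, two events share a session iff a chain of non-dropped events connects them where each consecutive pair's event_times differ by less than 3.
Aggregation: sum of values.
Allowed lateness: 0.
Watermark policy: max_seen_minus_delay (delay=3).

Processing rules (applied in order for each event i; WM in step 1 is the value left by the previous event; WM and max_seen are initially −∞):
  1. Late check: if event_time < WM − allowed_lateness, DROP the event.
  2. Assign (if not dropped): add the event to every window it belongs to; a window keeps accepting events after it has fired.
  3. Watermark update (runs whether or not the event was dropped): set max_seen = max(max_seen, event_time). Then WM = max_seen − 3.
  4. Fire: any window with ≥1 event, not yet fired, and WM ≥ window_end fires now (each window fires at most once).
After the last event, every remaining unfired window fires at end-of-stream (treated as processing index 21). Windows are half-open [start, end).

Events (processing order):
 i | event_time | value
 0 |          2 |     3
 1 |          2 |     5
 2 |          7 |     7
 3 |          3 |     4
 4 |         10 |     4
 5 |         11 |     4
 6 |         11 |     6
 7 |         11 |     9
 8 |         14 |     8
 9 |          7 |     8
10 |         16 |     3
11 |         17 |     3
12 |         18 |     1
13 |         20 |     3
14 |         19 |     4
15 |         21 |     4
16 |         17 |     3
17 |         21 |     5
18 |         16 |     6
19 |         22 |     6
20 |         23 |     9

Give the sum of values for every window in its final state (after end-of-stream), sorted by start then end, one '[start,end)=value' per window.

i=0 t=2 v=3: → [2,5); WM=-1
i=1 t=2 v=5: → [2,5); WM=-1
i=2 t=7 v=7: → [7,10); WM=4
i=3 t=3 v=4: DROP (t<4-0); WM=4
i=4 t=10 v=4: → [10,13); WM=7
i=5 t=11 v=4: → [10,14); WM=8
i=6 t=11 v=6: → [10,14); WM=8
i=7 t=11 v=9: → [10,14); WM=8
i=8 t=14 v=8: → [14,17); WM=11
i=9 t=7 v=8: DROP (t<11-0); WM=11
i=10 t=16 v=3: → [14,19); WM=13
i=11 t=17 v=3: → [14,20); WM=14
i=12 t=18 v=1: → [14,21); WM=15
i=13 t=20 v=3: → [14,23); WM=17
i=14 t=19 v=4: → [14,23); WM=17
i=15 t=21 v=4: → [14,24); WM=18
i=16 t=17 v=3: DROP (t<18-0); WM=18
i=17 t=21 v=5: → [14,24); WM=18
i=18 t=16 v=6: DROP (t<18-0); WM=18
i=19 t=22 v=6: → [14,25); WM=19
i=20 t=23 v=9: → [14,26); WM=20

[2,5)=8 [7,10)=7 [10,14)=23 [14,26)=46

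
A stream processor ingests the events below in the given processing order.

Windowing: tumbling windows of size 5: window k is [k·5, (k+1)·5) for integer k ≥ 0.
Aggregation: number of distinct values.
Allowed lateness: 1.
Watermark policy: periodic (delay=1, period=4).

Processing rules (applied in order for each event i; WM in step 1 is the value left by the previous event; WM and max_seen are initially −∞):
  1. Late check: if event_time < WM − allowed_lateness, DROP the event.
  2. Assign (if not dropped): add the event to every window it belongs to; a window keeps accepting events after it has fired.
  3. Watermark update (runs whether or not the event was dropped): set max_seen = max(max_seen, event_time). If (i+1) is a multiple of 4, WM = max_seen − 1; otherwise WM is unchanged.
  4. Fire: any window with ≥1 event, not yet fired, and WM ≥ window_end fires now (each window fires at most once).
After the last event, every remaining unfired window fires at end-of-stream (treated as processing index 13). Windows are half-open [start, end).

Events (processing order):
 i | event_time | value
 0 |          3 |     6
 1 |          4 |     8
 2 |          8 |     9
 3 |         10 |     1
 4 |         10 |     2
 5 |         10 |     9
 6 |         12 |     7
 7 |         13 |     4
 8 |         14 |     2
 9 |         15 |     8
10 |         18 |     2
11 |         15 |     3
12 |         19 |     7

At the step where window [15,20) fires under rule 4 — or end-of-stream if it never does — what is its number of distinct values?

i=0 t=3 v=6: → [0,5); WM=−∞
i=1 t=4 v=8: → [0,5); WM=−∞
i=2 t=8 v=9: → [5,10); WM=−∞
i=3 t=10 v=1: → [10,15); WM=9; [0,5) fires=2
i=4 t=10 v=2: → [10,15); WM=9
i=5 t=10 v=9: → [10,15); WM=9
i=6 t=12 v=7: → [10,15); WM=9
i=7 t=13 v=4: → [10,15); WM=12; [5,10) fires=1
i=8 t=14 v=2: → [10,15); WM=12
i=9 t=15 v=8: → [15,20); WM=12
i=10 t=18 v=2: → [15,20); WM=12
i=11 t=15 v=3: → [15,20); WM=17; [10,15) fires=5
i=12 t=19 v=7: → [15,20); WM=17

4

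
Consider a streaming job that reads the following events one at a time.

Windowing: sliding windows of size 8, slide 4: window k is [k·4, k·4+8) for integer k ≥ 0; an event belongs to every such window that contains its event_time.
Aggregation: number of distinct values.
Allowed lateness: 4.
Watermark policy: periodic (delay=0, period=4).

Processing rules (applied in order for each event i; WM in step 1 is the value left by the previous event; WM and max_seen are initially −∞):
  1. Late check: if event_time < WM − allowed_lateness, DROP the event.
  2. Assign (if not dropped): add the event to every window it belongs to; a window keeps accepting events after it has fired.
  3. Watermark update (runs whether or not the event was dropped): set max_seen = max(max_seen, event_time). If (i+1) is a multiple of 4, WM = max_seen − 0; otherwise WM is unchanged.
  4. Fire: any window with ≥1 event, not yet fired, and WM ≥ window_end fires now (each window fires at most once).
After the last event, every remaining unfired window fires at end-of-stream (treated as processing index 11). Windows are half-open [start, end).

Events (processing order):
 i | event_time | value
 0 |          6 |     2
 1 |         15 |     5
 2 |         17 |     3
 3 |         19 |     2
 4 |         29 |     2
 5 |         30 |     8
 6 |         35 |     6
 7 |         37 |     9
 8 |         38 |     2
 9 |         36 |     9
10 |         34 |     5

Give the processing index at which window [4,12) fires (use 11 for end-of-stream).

3

i=0 t=6 v=2: → [4,12),[0,8); WM=−∞
i=1 t=15 v=5: → [12,20),[8,16); WM=−∞
i=2 t=17 v=3: → [16,24),[12,20); WM=−∞
i=3 t=19 v=2: → [16,24),[12,20); WM=19; [0,8) fires=1 [4,12) fires=1 [8,16) fires=1
i=4 t=29 v=2: → [28,36),[24,32); WM=19
i=5 t=30 v=8: → [28,36),[24,32); WM=19
i=6 t=35 v=6: → [32,40),[28,36); WM=19
i=7 t=37 v=9: → [36,44),[32,40); WM=37; [12,20) fires=3 [16,24) fires=2 [24,32) fires=2 [28,36) fires=3
i=8 t=38 v=2: → [36,44),[32,40); WM=37
i=9 t=36 v=9: → [36,44),[32,40); WM=37
i=10 t=34 v=5: → [32,40),[28,36); WM=37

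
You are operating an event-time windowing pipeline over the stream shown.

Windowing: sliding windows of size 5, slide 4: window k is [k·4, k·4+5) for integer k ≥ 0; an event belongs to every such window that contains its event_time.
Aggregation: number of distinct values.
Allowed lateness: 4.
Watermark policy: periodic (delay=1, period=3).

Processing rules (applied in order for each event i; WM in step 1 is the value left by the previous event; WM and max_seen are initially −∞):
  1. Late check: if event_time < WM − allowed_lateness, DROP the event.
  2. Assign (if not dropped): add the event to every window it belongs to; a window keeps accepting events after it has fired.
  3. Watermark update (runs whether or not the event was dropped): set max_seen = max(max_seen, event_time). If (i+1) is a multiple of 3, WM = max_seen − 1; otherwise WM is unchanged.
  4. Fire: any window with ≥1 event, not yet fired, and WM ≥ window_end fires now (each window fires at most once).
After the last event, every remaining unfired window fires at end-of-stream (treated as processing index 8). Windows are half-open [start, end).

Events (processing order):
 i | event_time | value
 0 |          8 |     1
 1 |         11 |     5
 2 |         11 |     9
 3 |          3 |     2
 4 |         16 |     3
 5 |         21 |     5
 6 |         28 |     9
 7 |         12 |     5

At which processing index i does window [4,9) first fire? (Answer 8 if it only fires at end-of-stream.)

i=0 t=8 v=1: → [8,13),[4,9); WM=−∞
i=1 t=11 v=5: → [8,13); WM=−∞
i=2 t=11 v=9: → [8,13); WM=10; [4,9) fires=1
i=3 t=3 v=2: DROP (t<10-4); WM=10
i=4 t=16 v=3: → [16,21),[12,17); WM=10
i=5 t=21 v=5: → [20,25); WM=20; [8,13) fires=3 [12,17) fires=1
i=6 t=28 v=9: → [28,33),[24,29); WM=20
i=7 t=12 v=5: DROP (t<20-4); WM=20

2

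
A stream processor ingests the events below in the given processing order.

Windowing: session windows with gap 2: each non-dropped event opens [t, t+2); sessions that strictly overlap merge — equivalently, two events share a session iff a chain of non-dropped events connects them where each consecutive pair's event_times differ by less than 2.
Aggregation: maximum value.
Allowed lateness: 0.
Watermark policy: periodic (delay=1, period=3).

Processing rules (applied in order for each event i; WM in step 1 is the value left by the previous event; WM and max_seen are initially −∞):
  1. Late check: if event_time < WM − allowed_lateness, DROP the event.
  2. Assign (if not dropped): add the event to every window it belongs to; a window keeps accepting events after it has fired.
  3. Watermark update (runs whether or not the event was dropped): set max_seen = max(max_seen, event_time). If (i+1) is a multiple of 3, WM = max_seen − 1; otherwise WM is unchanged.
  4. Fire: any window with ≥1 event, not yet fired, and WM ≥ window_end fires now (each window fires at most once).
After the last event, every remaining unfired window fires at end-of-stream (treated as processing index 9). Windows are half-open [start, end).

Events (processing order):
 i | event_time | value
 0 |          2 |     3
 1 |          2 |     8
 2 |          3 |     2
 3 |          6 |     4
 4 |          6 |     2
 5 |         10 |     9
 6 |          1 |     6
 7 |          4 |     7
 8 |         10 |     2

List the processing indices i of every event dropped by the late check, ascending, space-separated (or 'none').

i=0 t=2 v=3: → [2,4); WM=−∞
i=1 t=2 v=8: → [2,4); WM=−∞
i=2 t=3 v=2: → [2,5); WM=2
i=3 t=6 v=4: → [6,8); WM=2
i=4 t=6 v=2: → [6,8); WM=2
i=5 t=10 v=9: → [10,12); WM=9
i=6 t=1 v=6: DROP (t<9-0); WM=9
i=7 t=4 v=7: DROP (t<9-0); WM=9
i=8 t=10 v=2: → [10,12); WM=9

6 7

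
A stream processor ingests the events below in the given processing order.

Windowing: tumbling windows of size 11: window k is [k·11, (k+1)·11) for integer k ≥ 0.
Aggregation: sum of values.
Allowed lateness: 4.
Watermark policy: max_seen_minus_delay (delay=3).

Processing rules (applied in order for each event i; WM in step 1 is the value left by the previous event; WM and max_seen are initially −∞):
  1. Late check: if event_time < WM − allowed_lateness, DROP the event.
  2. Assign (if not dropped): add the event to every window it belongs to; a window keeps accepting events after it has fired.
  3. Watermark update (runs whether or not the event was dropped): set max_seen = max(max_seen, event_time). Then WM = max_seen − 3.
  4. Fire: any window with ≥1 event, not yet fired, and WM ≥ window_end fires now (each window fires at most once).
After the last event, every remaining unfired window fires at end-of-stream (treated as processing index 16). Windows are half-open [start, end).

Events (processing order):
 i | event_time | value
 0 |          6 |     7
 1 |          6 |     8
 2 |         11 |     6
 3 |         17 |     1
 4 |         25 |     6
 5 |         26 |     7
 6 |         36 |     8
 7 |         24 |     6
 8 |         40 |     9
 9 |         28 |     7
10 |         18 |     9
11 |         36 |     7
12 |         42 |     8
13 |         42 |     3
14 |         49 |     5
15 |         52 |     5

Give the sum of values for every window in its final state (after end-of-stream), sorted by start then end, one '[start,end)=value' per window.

[0,11)=15 [11,22)=7 [22,33)=13 [33,44)=35 [44,55)=10

i=0 t=6 v=7: → [0,11); WM=3
i=1 t=6 v=8: → [0,11); WM=3
i=2 t=11 v=6: → [11,22); WM=8
i=3 t=17 v=1: → [11,22); WM=14; [0,11) fires=15
i=4 t=25 v=6: → [22,33); WM=22; [11,22) fires=7
i=5 t=26 v=7: → [22,33); WM=23
i=6 t=36 v=8: → [33,44); WM=33; [22,33) fires=13
i=7 t=24 v=6: DROP (t<33-4); WM=33
i=8 t=40 v=9: → [33,44); WM=37
i=9 t=28 v=7: DROP (t<37-4); WM=37
i=10 t=18 v=9: DROP (t<37-4); WM=37
i=11 t=36 v=7: → [33,44); WM=37
i=12 t=42 v=8: → [33,44); WM=39
i=13 t=42 v=3: → [33,44); WM=39
i=14 t=49 v=5: → [44,55); WM=46; [33,44) fires=35
i=15 t=52 v=5: → [44,55); WM=49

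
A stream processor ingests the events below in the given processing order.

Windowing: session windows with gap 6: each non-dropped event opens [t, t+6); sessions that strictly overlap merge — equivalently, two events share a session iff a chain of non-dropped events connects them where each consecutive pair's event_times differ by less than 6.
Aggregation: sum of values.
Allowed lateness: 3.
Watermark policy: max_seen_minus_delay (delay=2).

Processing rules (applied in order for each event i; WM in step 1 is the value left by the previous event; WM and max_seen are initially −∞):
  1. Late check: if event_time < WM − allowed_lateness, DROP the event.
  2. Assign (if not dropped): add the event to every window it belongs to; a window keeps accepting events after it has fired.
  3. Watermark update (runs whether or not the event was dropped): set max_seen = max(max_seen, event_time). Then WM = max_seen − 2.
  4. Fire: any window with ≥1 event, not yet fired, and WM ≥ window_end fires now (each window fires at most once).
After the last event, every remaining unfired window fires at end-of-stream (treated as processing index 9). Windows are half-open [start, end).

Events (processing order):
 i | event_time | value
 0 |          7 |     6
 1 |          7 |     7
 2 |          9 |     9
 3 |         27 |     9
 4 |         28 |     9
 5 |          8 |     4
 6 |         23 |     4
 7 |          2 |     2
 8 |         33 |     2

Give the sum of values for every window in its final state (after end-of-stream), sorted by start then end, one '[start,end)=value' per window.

i=0 t=7 v=6: → [7,13); WM=5
i=1 t=7 v=7: → [7,13); WM=5
i=2 t=9 v=9: → [7,15); WM=7
i=3 t=27 v=9: → [27,33); WM=25
i=4 t=28 v=9: → [27,34); WM=26
i=5 t=8 v=4: DROP (t<26-3); WM=26
i=6 t=23 v=4: → [23,34); WM=26
i=7 t=2 v=2: DROP (t<26-3); WM=26
i=8 t=33 v=2: → [23,39); WM=31

[7,15)=22 [23,39)=24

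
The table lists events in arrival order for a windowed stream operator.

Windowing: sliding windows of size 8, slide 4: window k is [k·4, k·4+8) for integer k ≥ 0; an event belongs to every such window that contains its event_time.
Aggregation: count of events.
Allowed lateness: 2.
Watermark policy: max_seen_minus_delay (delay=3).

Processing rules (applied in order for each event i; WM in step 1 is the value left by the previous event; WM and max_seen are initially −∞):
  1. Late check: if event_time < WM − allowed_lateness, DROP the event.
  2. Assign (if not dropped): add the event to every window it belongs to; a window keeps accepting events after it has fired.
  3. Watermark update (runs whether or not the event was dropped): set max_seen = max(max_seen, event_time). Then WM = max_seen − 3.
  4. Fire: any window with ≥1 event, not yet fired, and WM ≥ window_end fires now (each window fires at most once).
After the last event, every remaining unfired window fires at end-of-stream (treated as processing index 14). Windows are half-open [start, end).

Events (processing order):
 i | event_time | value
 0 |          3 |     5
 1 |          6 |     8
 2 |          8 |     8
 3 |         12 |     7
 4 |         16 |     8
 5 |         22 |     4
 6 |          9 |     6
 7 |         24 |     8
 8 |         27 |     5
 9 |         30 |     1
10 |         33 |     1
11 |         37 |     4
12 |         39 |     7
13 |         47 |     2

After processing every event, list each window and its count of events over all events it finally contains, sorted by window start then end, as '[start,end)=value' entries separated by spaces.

i=0 t=3 v=5: → [0,8); WM=0
i=1 t=6 v=8: → [4,12),[0,8); WM=3
i=2 t=8 v=8: → [8,16),[4,12); WM=5
i=3 t=12 v=7: → [12,20),[8,16); WM=9; [0,8) fires=2
i=4 t=16 v=8: → [16,24),[12,20); WM=13; [4,12) fires=2
i=5 t=22 v=4: → [20,28),[16,24); WM=19; [8,16) fires=2
i=6 t=9 v=6: DROP (t<19-2); WM=19
i=7 t=24 v=8: → [24,32),[20,28); WM=21; [12,20) fires=2
i=8 t=27 v=5: → [24,32),[20,28); WM=24; [16,24) fires=2
i=9 t=30 v=1: → [28,36),[24,32); WM=27
i=10 t=33 v=1: → [32,40),[28,36); WM=30; [20,28) fires=3
i=11 t=37 v=4: → [36,44),[32,40); WM=34; [24,32) fires=3
i=12 t=39 v=7: → [36,44),[32,40); WM=36; [28,36) fires=2
i=13 t=47 v=2: → [44,52),[40,48); WM=44; [32,40) fires=3 [36,44) fires=2

[0,8)=2 [4,12)=2 [8,16)=2 [12,20)=2 [16,24)=2 [20,28)=3 [24,32)=3 [28,36)=2 [32,40)=3 [36,44)=2 [40,48)=1 [44,52)=1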